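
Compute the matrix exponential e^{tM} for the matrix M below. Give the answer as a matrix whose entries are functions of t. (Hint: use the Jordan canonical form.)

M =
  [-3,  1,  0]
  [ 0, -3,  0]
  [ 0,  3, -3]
e^{tM} =
  [exp(-3*t), t*exp(-3*t), 0]
  [0, exp(-3*t), 0]
  [0, 3*t*exp(-3*t), exp(-3*t)]

Strategy: write M = P · J · P⁻¹ where J is a Jordan canonical form, so e^{tM} = P · e^{tJ} · P⁻¹, and e^{tJ} can be computed block-by-block.

M has Jordan form
J =
  [-3,  1,  0]
  [ 0, -3,  0]
  [ 0,  0, -3]
(up to reordering of blocks).

Per-block formulas:
  For a 2×2 Jordan block J_2(-3): exp(t · J_2(-3)) = e^(-3t)·(I + t·N), where N is the 2×2 nilpotent shift.
  For a 1×1 block at λ = -3: exp(t · [-3]) = [e^(-3t)].

After assembling e^{tJ} and conjugating by P, we get:

e^{tM} =
  [exp(-3*t), t*exp(-3*t), 0]
  [0, exp(-3*t), 0]
  [0, 3*t*exp(-3*t), exp(-3*t)]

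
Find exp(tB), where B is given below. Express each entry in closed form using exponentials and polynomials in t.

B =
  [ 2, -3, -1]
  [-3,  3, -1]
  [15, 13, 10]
e^{tB} =
  [3*t^2*exp(5*t)/2 - 3*t*exp(5*t) + exp(5*t), t^2*exp(5*t) - 3*t*exp(5*t), t^2*exp(5*t)/2 - t*exp(5*t)]
  [-3*t*exp(5*t), -2*t*exp(5*t) + exp(5*t), -t*exp(5*t)]
  [-9*t^2*exp(5*t)/2 + 15*t*exp(5*t), -3*t^2*exp(5*t) + 13*t*exp(5*t), -3*t^2*exp(5*t)/2 + 5*t*exp(5*t) + exp(5*t)]

Strategy: write B = P · J · P⁻¹ where J is a Jordan canonical form, so e^{tB} = P · e^{tJ} · P⁻¹, and e^{tJ} can be computed block-by-block.

B has Jordan form
J =
  [5, 1, 0]
  [0, 5, 1]
  [0, 0, 5]
(up to reordering of blocks).

Per-block formulas:
  For a 3×3 Jordan block J_3(5): exp(t · J_3(5)) = e^(5t)·(I + t·N + (t^2/2)·N^2), where N is the 3×3 nilpotent shift.

After assembling e^{tJ} and conjugating by P, we get:

e^{tB} =
  [3*t^2*exp(5*t)/2 - 3*t*exp(5*t) + exp(5*t), t^2*exp(5*t) - 3*t*exp(5*t), t^2*exp(5*t)/2 - t*exp(5*t)]
  [-3*t*exp(5*t), -2*t*exp(5*t) + exp(5*t), -t*exp(5*t)]
  [-9*t^2*exp(5*t)/2 + 15*t*exp(5*t), -3*t^2*exp(5*t) + 13*t*exp(5*t), -3*t^2*exp(5*t)/2 + 5*t*exp(5*t) + exp(5*t)]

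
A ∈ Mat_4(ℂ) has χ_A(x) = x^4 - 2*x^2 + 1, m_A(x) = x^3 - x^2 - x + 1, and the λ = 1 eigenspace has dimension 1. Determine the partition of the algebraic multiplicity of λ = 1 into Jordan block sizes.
Block sizes for λ = 1: [2]

Step 1 — from the characteristic polynomial, algebraic multiplicity of λ = 1 is 2. From dim ker(A − (1)·I) = 1, there are exactly 1 Jordan blocks for λ = 1.
Step 2 — from the minimal polynomial, the factor (x − 1)^2 tells us the largest block for λ = 1 has size 2.
Step 3 — with total size 2, 1 blocks, and largest block 2, the block sizes (in nonincreasing order) are [2].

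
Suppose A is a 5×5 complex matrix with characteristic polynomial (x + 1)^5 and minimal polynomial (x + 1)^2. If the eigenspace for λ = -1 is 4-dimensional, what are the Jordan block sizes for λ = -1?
Block sizes for λ = -1: [2, 1, 1, 1]

Step 1 — from the characteristic polynomial, algebraic multiplicity of λ = -1 is 5. From dim ker(A − (-1)·I) = 4, there are exactly 4 Jordan blocks for λ = -1.
Step 2 — from the minimal polynomial, the factor (x + 1)^2 tells us the largest block for λ = -1 has size 2.
Step 3 — with total size 5, 4 blocks, and largest block 2, the block sizes (in nonincreasing order) are [2, 1, 1, 1].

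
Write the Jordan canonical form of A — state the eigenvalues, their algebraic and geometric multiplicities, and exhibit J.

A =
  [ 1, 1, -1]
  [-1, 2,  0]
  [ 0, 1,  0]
J_3(1)

The characteristic polynomial is
  det(x·I − A) = x^3 - 3*x^2 + 3*x - 1 = (x - 1)^3

Eigenvalues and multiplicities (the geometric multiplicity of λ is n − rank(A − λI), which equals the number of Jordan blocks for λ):
  λ = 1: algebraic multiplicity = 3, geometric multiplicity = 1

Determining the block sizes for each eigenvalue:
  λ = 1: one block (gm = 1), so the single block has size am = 3 → block sizes [3]

Assembling the blocks gives a Jordan form
J =
  [1, 1, 0]
  [0, 1, 1]
  [0, 0, 1]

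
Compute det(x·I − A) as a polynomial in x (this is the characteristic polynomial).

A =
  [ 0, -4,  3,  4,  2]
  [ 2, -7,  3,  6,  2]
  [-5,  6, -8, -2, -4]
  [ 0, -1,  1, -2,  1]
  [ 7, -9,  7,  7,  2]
x^5 + 15*x^4 + 90*x^3 + 270*x^2 + 405*x + 243

Expanding det(x·I − A) (e.g. by cofactor expansion or by noting that A is similar to its Jordan form J, which has the same characteristic polynomial as A) gives
  χ_A(x) = x^5 + 15*x^4 + 90*x^3 + 270*x^2 + 405*x + 243
which factors as (x + 3)^5. The eigenvalues (with algebraic multiplicities) are λ = -3 with multiplicity 5.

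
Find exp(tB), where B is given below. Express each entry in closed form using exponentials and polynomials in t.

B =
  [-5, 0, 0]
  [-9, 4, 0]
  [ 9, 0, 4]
e^{tB} =
  [exp(-5*t), 0, 0]
  [-exp(4*t) + exp(-5*t), exp(4*t), 0]
  [exp(4*t) - exp(-5*t), 0, exp(4*t)]

Strategy: write B = P · J · P⁻¹ where J is a Jordan canonical form, so e^{tB} = P · e^{tJ} · P⁻¹, and e^{tJ} can be computed block-by-block.

B has Jordan form
J =
  [-5, 0, 0]
  [ 0, 4, 0]
  [ 0, 0, 4]
(up to reordering of blocks).

Per-block formulas:
  For a 1×1 block at λ = -5: exp(t · [-5]) = [e^(-5t)].
  For a 1×1 block at λ = 4: exp(t · [4]) = [e^(4t)].

After assembling e^{tJ} and conjugating by P, we get:

e^{tB} =
  [exp(-5*t), 0, 0]
  [-exp(4*t) + exp(-5*t), exp(4*t), 0]
  [exp(4*t) - exp(-5*t), 0, exp(4*t)]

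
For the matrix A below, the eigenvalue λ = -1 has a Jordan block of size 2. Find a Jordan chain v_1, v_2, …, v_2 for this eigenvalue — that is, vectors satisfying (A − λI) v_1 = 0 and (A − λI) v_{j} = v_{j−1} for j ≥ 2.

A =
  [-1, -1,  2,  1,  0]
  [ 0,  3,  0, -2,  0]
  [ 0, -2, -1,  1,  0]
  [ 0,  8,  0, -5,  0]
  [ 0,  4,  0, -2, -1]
A Jordan chain for λ = -1 of length 2:
v_1 = (-1, 4, -2, 8, 4)ᵀ
v_2 = (0, 1, 0, 0, 0)ᵀ

Let N = A − (-1)·I. We want v_2 with N^2 v_2 = 0 but N^1 v_2 ≠ 0; then v_{j-1} := N · v_j for j = 2, …, 2.

Pick v_2 = (0, 1, 0, 0, 0)ᵀ.
Then v_1 = N · v_2 = (-1, 4, -2, 8, 4)ᵀ.

Sanity check: (A − (-1)·I) v_1 = (0, 0, 0, 0, 0)ᵀ = 0. ✓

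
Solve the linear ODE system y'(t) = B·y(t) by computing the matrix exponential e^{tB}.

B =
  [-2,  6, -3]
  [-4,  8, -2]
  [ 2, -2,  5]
e^{tB} =
  [-5*exp(4*t) + 6*exp(3*t), 6*exp(4*t) - 6*exp(3*t), -3*exp(4*t) + 3*exp(3*t)]
  [-4*exp(4*t) + 4*exp(3*t), 5*exp(4*t) - 4*exp(3*t), -2*exp(4*t) + 2*exp(3*t)]
  [2*exp(4*t) - 2*exp(3*t), -2*exp(4*t) + 2*exp(3*t), 2*exp(4*t) - exp(3*t)]

Strategy: write B = P · J · P⁻¹ where J is a Jordan canonical form, so e^{tB} = P · e^{tJ} · P⁻¹, and e^{tJ} can be computed block-by-block.

B has Jordan form
J =
  [3, 0, 0]
  [0, 4, 0]
  [0, 0, 4]
(up to reordering of blocks).

Per-block formulas:
  For a 1×1 block at λ = 3: exp(t · [3]) = [e^(3t)].
  For a 1×1 block at λ = 4: exp(t · [4]) = [e^(4t)].

After assembling e^{tJ} and conjugating by P, we get:

e^{tB} =
  [-5*exp(4*t) + 6*exp(3*t), 6*exp(4*t) - 6*exp(3*t), -3*exp(4*t) + 3*exp(3*t)]
  [-4*exp(4*t) + 4*exp(3*t), 5*exp(4*t) - 4*exp(3*t), -2*exp(4*t) + 2*exp(3*t)]
  [2*exp(4*t) - 2*exp(3*t), -2*exp(4*t) + 2*exp(3*t), 2*exp(4*t) - exp(3*t)]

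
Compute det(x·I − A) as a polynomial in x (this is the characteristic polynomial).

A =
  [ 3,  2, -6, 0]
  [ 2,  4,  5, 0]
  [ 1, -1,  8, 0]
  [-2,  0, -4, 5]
x^4 - 20*x^3 + 150*x^2 - 500*x + 625

Expanding det(x·I − A) (e.g. by cofactor expansion or by noting that A is similar to its Jordan form J, which has the same characteristic polynomial as A) gives
  χ_A(x) = x^4 - 20*x^3 + 150*x^2 - 500*x + 625
which factors as (x - 5)^4. The eigenvalues (with algebraic multiplicities) are λ = 5 with multiplicity 4.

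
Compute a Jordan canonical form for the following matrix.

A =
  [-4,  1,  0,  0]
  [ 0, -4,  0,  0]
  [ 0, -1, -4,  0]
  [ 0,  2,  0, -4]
J_2(-4) ⊕ J_1(-4) ⊕ J_1(-4)

The characteristic polynomial is
  det(x·I − A) = x^4 + 16*x^3 + 96*x^2 + 256*x + 256 = (x + 4)^4

Eigenvalues and multiplicities (the geometric multiplicity of λ is n − rank(A − λI), which equals the number of Jordan blocks for λ):
  λ = -4: algebraic multiplicity = 4, geometric multiplicity = 3

Determining the block sizes for each eigenvalue:
  λ = -4: 3 blocks summing to 4 forces exactly one block of size 2 and the rest size 1 → block sizes [2, 1, 1]

Assembling the blocks gives a Jordan form
J =
  [-4,  1,  0,  0]
  [ 0, -4,  0,  0]
  [ 0,  0, -4,  0]
  [ 0,  0,  0, -4]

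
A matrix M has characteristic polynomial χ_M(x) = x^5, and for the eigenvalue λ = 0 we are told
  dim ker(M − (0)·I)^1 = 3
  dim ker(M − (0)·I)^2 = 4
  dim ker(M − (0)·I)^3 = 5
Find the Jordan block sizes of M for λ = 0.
Block sizes for λ = 0: [3, 1, 1]

From the dimensions of kernels of powers, the number of Jordan blocks of size at least j is d_j − d_{j−1} where d_j = dim ker(N^j) (with d_0 = 0). Computing the differences gives [3, 1, 1].
The number of blocks of size exactly k is (#blocks of size ≥ k) − (#blocks of size ≥ k + 1), so the partition is: 2 block(s) of size 1, 1 block(s) of size 3.
In nonincreasing order the block sizes are [3, 1, 1].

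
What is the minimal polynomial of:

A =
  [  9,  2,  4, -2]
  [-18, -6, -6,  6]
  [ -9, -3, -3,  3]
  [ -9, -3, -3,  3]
x^3 - 3*x^2

The characteristic polynomial is χ_A(x) = x^3*(x - 3), so the eigenvalues are known. The minimal polynomial is
  m_A(x) = Π_λ (x − λ)^{k_λ}
where k_λ is the size of the *largest* Jordan block for λ (equivalently, the smallest k with (A − λI)^k v = 0 for every generalised eigenvector v of λ).

  λ = 0: largest Jordan block has size 2, contributing (x − 0)^2
  λ = 3: largest Jordan block has size 1, contributing (x − 3)

So m_A(x) = x^2*(x - 3) = x^3 - 3*x^2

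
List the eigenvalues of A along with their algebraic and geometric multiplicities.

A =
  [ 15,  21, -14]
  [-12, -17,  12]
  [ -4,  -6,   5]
λ = 1: alg = 3, geom = 2

Step 1 — factor the characteristic polynomial to read off the algebraic multiplicities:
  χ_A(x) = (x - 1)^3

Step 2 — compute geometric multiplicities via the rank-nullity identity g(λ) = n − rank(A − λI):
  rank(A − (1)·I) = 1, so dim ker(A − (1)·I) = n − 1 = 2

Summary:
  λ = 1: algebraic multiplicity = 3, geometric multiplicity = 2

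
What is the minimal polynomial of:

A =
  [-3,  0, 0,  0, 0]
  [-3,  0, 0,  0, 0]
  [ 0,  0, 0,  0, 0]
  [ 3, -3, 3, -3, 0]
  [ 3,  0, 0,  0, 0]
x^2 + 3*x

The characteristic polynomial is χ_A(x) = x^3*(x + 3)^2, so the eigenvalues are known. The minimal polynomial is
  m_A(x) = Π_λ (x − λ)^{k_λ}
where k_λ is the size of the *largest* Jordan block for λ (equivalently, the smallest k with (A − λI)^k v = 0 for every generalised eigenvector v of λ).

  λ = -3: largest Jordan block has size 1, contributing (x + 3)
  λ = 0: largest Jordan block has size 1, contributing (x − 0)

So m_A(x) = x*(x + 3) = x^2 + 3*x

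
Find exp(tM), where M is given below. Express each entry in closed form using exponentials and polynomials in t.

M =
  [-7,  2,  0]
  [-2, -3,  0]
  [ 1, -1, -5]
e^{tM} =
  [-2*t*exp(-5*t) + exp(-5*t), 2*t*exp(-5*t), 0]
  [-2*t*exp(-5*t), 2*t*exp(-5*t) + exp(-5*t), 0]
  [t*exp(-5*t), -t*exp(-5*t), exp(-5*t)]

Strategy: write M = P · J · P⁻¹ where J is a Jordan canonical form, so e^{tM} = P · e^{tJ} · P⁻¹, and e^{tJ} can be computed block-by-block.

M has Jordan form
J =
  [-5,  1,  0]
  [ 0, -5,  0]
  [ 0,  0, -5]
(up to reordering of blocks).

Per-block formulas:
  For a 1×1 block at λ = -5: exp(t · [-5]) = [e^(-5t)].
  For a 2×2 Jordan block J_2(-5): exp(t · J_2(-5)) = e^(-5t)·(I + t·N), where N is the 2×2 nilpotent shift.

After assembling e^{tJ} and conjugating by P, we get:

e^{tM} =
  [-2*t*exp(-5*t) + exp(-5*t), 2*t*exp(-5*t), 0]
  [-2*t*exp(-5*t), 2*t*exp(-5*t) + exp(-5*t), 0]
  [t*exp(-5*t), -t*exp(-5*t), exp(-5*t)]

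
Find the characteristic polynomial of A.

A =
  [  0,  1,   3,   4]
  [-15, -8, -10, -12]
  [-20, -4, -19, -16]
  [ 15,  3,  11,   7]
x^4 + 20*x^3 + 150*x^2 + 500*x + 625

Expanding det(x·I − A) (e.g. by cofactor expansion or by noting that A is similar to its Jordan form J, which has the same characteristic polynomial as A) gives
  χ_A(x) = x^4 + 20*x^3 + 150*x^2 + 500*x + 625
which factors as (x + 5)^4. The eigenvalues (with algebraic multiplicities) are λ = -5 with multiplicity 4.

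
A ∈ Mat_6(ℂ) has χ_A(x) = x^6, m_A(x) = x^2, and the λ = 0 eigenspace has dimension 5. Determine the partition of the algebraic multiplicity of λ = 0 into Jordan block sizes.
Block sizes for λ = 0: [2, 1, 1, 1, 1]

Step 1 — from the characteristic polynomial, algebraic multiplicity of λ = 0 is 6. From dim ker(A − (0)·I) = 5, there are exactly 5 Jordan blocks for λ = 0.
Step 2 — from the minimal polynomial, the factor (x − 0)^2 tells us the largest block for λ = 0 has size 2.
Step 3 — with total size 6, 5 blocks, and largest block 2, the block sizes (in nonincreasing order) are [2, 1, 1, 1, 1].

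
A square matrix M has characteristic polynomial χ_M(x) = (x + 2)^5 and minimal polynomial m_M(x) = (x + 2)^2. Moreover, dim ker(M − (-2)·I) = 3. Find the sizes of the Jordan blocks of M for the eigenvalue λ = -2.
Block sizes for λ = -2: [2, 2, 1]

Step 1 — from the characteristic polynomial, algebraic multiplicity of λ = -2 is 5. From dim ker(M − (-2)·I) = 3, there are exactly 3 Jordan blocks for λ = -2.
Step 2 — from the minimal polynomial, the factor (x + 2)^2 tells us the largest block for λ = -2 has size 2.
Step 3 — with total size 5, 3 blocks, and largest block 2, the block sizes (in nonincreasing order) are [2, 2, 1].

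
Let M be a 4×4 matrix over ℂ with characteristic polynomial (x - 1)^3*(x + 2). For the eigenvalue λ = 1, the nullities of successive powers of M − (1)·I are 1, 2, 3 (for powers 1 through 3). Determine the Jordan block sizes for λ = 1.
Block sizes for λ = 1: [3]

From the dimensions of kernels of powers, the number of Jordan blocks of size at least j is d_j − d_{j−1} where d_j = dim ker(N^j) (with d_0 = 0). Computing the differences gives [1, 1, 1].
The number of blocks of size exactly k is (#blocks of size ≥ k) − (#blocks of size ≥ k + 1), so the partition is: 1 block(s) of size 3.
In nonincreasing order the block sizes are [3].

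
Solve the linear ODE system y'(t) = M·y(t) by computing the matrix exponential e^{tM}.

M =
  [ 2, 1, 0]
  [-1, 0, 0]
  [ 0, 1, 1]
e^{tM} =
  [t*exp(t) + exp(t), t*exp(t), 0]
  [-t*exp(t), -t*exp(t) + exp(t), 0]
  [-t^2*exp(t)/2, -t^2*exp(t)/2 + t*exp(t), exp(t)]

Strategy: write M = P · J · P⁻¹ where J is a Jordan canonical form, so e^{tM} = P · e^{tJ} · P⁻¹, and e^{tJ} can be computed block-by-block.

M has Jordan form
J =
  [1, 1, 0]
  [0, 1, 1]
  [0, 0, 1]
(up to reordering of blocks).

Per-block formulas:
  For a 3×3 Jordan block J_3(1): exp(t · J_3(1)) = e^(1t)·(I + t·N + (t^2/2)·N^2), where N is the 3×3 nilpotent shift.

After assembling e^{tJ} and conjugating by P, we get:

e^{tM} =
  [t*exp(t) + exp(t), t*exp(t), 0]
  [-t*exp(t), -t*exp(t) + exp(t), 0]
  [-t^2*exp(t)/2, -t^2*exp(t)/2 + t*exp(t), exp(t)]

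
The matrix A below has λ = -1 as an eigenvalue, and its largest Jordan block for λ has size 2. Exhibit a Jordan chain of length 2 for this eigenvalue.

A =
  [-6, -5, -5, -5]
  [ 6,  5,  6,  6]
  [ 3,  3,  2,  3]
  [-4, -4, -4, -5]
A Jordan chain for λ = -1 of length 2:
v_1 = (-5, 6, 3, -4)ᵀ
v_2 = (1, 0, 0, 0)ᵀ

Let N = A − (-1)·I. We want v_2 with N^2 v_2 = 0 but N^1 v_2 ≠ 0; then v_{j-1} := N · v_j for j = 2, …, 2.

Pick v_2 = (1, 0, 0, 0)ᵀ.
Then v_1 = N · v_2 = (-5, 6, 3, -4)ᵀ.

Sanity check: (A − (-1)·I) v_1 = (0, 0, 0, 0)ᵀ = 0. ✓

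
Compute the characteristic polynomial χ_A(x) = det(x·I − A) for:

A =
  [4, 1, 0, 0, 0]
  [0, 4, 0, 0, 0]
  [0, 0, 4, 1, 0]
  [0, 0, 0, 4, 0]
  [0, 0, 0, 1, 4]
x^5 - 20*x^4 + 160*x^3 - 640*x^2 + 1280*x - 1024

Expanding det(x·I − A) (e.g. by cofactor expansion or by noting that A is similar to its Jordan form J, which has the same characteristic polynomial as A) gives
  χ_A(x) = x^5 - 20*x^4 + 160*x^3 - 640*x^2 + 1280*x - 1024
which factors as (x - 4)^5. The eigenvalues (with algebraic multiplicities) are λ = 4 with multiplicity 5.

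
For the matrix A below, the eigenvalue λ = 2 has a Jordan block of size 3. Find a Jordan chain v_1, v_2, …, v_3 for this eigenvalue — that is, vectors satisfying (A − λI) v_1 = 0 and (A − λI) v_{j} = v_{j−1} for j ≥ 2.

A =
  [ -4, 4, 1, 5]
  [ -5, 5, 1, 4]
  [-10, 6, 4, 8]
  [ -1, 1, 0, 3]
A Jordan chain for λ = 2 of length 3:
v_1 = (1, 1, 2, 0)ᵀ
v_2 = (-6, -5, -10, -1)ᵀ
v_3 = (1, 0, 0, 0)ᵀ

Let N = A − (2)·I. We want v_3 with N^3 v_3 = 0 but N^2 v_3 ≠ 0; then v_{j-1} := N · v_j for j = 3, …, 2.

Pick v_3 = (1, 0, 0, 0)ᵀ.
Then v_2 = N · v_3 = (-6, -5, -10, -1)ᵀ.
Then v_1 = N · v_2 = (1, 1, 2, 0)ᵀ.

Sanity check: (A − (2)·I) v_1 = (0, 0, 0, 0)ᵀ = 0. ✓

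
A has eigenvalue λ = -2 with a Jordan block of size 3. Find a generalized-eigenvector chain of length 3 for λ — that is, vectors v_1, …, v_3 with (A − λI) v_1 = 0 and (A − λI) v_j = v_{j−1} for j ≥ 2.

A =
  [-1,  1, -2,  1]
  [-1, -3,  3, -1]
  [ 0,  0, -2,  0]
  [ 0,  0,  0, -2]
A Jordan chain for λ = -2 of length 3:
v_1 = (1, -1, 0, 0)ᵀ
v_2 = (-2, 3, 0, 0)ᵀ
v_3 = (0, 0, 1, 0)ᵀ

Let N = A − (-2)·I. We want v_3 with N^3 v_3 = 0 but N^2 v_3 ≠ 0; then v_{j-1} := N · v_j for j = 3, …, 2.

Pick v_3 = (0, 0, 1, 0)ᵀ.
Then v_2 = N · v_3 = (-2, 3, 0, 0)ᵀ.
Then v_1 = N · v_2 = (1, -1, 0, 0)ᵀ.

Sanity check: (A − (-2)·I) v_1 = (0, 0, 0, 0)ᵀ = 0. ✓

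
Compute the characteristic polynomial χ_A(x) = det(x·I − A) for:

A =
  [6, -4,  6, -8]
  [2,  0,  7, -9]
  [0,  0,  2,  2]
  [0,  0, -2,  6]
x^4 - 14*x^3 + 72*x^2 - 160*x + 128

Expanding det(x·I − A) (e.g. by cofactor expansion or by noting that A is similar to its Jordan form J, which has the same characteristic polynomial as A) gives
  χ_A(x) = x^4 - 14*x^3 + 72*x^2 - 160*x + 128
which factors as (x - 4)^3*(x - 2). The eigenvalues (with algebraic multiplicities) are λ = 2 with multiplicity 1, λ = 4 with multiplicity 3.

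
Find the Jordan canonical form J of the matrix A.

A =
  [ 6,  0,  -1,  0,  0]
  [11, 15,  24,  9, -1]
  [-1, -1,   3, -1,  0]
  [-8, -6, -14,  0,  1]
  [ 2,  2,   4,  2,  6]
J_3(6) ⊕ J_2(6)

The characteristic polynomial is
  det(x·I − A) = x^5 - 30*x^4 + 360*x^3 - 2160*x^2 + 6480*x - 7776 = (x - 6)^5

Eigenvalues and multiplicities (the geometric multiplicity of λ is n − rank(A − λI), which equals the number of Jordan blocks for λ):
  λ = 6: algebraic multiplicity = 5, geometric multiplicity = 2

Determining the block sizes for each eigenvalue:
  λ = 6: with am = 5 and gm = 2, the partition is not yet determined (e.g. several partitions of 5 into 2 parts exist). Let N = A − (6)·I. Computing rank(N^1) = 3, rank(N^2) = 1, rank(N^3) = 0; the number of blocks of size ≥ j is rank(N^{j−1}) − rank(N^j), giving [2, 2, 1]. So we have 1 block(s) of size 3, 1 block(s) of size 2 → block sizes [3, 2]

Assembling the blocks gives a Jordan form
J =
  [6, 1, 0, 0, 0]
  [0, 6, 1, 0, 0]
  [0, 0, 6, 0, 0]
  [0, 0, 0, 6, 1]
  [0, 0, 0, 0, 6]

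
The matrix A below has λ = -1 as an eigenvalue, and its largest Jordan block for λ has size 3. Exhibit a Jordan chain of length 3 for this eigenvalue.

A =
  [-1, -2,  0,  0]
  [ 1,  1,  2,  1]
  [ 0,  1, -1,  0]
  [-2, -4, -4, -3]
A Jordan chain for λ = -1 of length 3:
v_1 = (-2, 0, 1, 0)ᵀ
v_2 = (0, 1, 0, -2)ᵀ
v_3 = (1, 0, 0, 0)ᵀ

Let N = A − (-1)·I. We want v_3 with N^3 v_3 = 0 but N^2 v_3 ≠ 0; then v_{j-1} := N · v_j for j = 3, …, 2.

Pick v_3 = (1, 0, 0, 0)ᵀ.
Then v_2 = N · v_3 = (0, 1, 0, -2)ᵀ.
Then v_1 = N · v_2 = (-2, 0, 1, 0)ᵀ.

Sanity check: (A − (-1)·I) v_1 = (0, 0, 0, 0)ᵀ = 0. ✓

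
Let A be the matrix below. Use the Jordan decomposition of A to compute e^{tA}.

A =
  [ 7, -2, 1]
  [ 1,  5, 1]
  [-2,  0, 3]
e^{tA} =
  [2*t*exp(5*t) + exp(5*t), -2*t^2*exp(5*t) - 2*t*exp(5*t), -t^2*exp(5*t) + t*exp(5*t)]
  [t*exp(5*t), -t^2*exp(5*t) + exp(5*t), -t^2*exp(5*t)/2 + t*exp(5*t)]
  [-2*t*exp(5*t), 2*t^2*exp(5*t), t^2*exp(5*t) - 2*t*exp(5*t) + exp(5*t)]

Strategy: write A = P · J · P⁻¹ where J is a Jordan canonical form, so e^{tA} = P · e^{tJ} · P⁻¹, and e^{tJ} can be computed block-by-block.

A has Jordan form
J =
  [5, 1, 0]
  [0, 5, 1]
  [0, 0, 5]
(up to reordering of blocks).

Per-block formulas:
  For a 3×3 Jordan block J_3(5): exp(t · J_3(5)) = e^(5t)·(I + t·N + (t^2/2)·N^2), where N is the 3×3 nilpotent shift.

After assembling e^{tJ} and conjugating by P, we get:

e^{tA} =
  [2*t*exp(5*t) + exp(5*t), -2*t^2*exp(5*t) - 2*t*exp(5*t), -t^2*exp(5*t) + t*exp(5*t)]
  [t*exp(5*t), -t^2*exp(5*t) + exp(5*t), -t^2*exp(5*t)/2 + t*exp(5*t)]
  [-2*t*exp(5*t), 2*t^2*exp(5*t), t^2*exp(5*t) - 2*t*exp(5*t) + exp(5*t)]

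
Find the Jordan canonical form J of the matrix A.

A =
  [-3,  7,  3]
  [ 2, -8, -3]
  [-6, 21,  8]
J_2(-1) ⊕ J_1(-1)

The characteristic polynomial is
  det(x·I − A) = x^3 + 3*x^2 + 3*x + 1 = (x + 1)^3

Eigenvalues and multiplicities (the geometric multiplicity of λ is n − rank(A − λI), which equals the number of Jordan blocks for λ):
  λ = -1: algebraic multiplicity = 3, geometric multiplicity = 2

Determining the block sizes for each eigenvalue:
  λ = -1: 2 blocks summing to 3 forces exactly one block of size 2 and the rest size 1 → block sizes [2, 1]

Assembling the blocks gives a Jordan form
J =
  [-1,  1,  0]
  [ 0, -1,  0]
  [ 0,  0, -1]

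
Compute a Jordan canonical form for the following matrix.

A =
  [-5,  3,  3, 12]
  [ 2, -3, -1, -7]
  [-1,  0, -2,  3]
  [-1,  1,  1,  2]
J_2(-2) ⊕ J_2(-2)

The characteristic polynomial is
  det(x·I − A) = x^4 + 8*x^3 + 24*x^2 + 32*x + 16 = (x + 2)^4

Eigenvalues and multiplicities (the geometric multiplicity of λ is n − rank(A − λI), which equals the number of Jordan blocks for λ):
  λ = -2: algebraic multiplicity = 4, geometric multiplicity = 2

Determining the block sizes for each eigenvalue:
  λ = -2: with am = 4 and gm = 2, the partition is not yet determined (e.g. several partitions of 4 into 2 parts exist). Let N = A − (-2)·I. Computing rank(N^1) = 2, rank(N^2) = 0; the number of blocks of size ≥ j is rank(N^{j−1}) − rank(N^j), giving [2, 2]. So we have 2 block(s) of size 2 → block sizes [2, 2]

Assembling the blocks gives a Jordan form
J =
  [-2,  1,  0,  0]
  [ 0, -2,  0,  0]
  [ 0,  0, -2,  1]
  [ 0,  0,  0, -2]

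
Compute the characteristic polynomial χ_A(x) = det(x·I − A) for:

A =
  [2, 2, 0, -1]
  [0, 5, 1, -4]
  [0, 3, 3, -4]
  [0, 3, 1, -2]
x^4 - 8*x^3 + 24*x^2 - 32*x + 16

Expanding det(x·I − A) (e.g. by cofactor expansion or by noting that A is similar to its Jordan form J, which has the same characteristic polynomial as A) gives
  χ_A(x) = x^4 - 8*x^3 + 24*x^2 - 32*x + 16
which factors as (x - 2)^4. The eigenvalues (with algebraic multiplicities) are λ = 2 with multiplicity 4.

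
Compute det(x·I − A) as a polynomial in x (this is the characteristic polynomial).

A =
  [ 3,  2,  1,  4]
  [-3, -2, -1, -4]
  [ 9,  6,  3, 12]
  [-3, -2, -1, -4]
x^4

Expanding det(x·I − A) (e.g. by cofactor expansion or by noting that A is similar to its Jordan form J, which has the same characteristic polynomial as A) gives
  χ_A(x) = x^4
which factors as x^4. The eigenvalues (with algebraic multiplicities) are λ = 0 with multiplicity 4.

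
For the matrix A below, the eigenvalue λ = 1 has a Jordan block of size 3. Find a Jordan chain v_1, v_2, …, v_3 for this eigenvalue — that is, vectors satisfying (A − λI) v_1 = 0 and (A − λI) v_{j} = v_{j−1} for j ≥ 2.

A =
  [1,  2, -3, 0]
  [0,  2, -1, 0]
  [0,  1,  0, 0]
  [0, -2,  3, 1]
A Jordan chain for λ = 1 of length 3:
v_1 = (-1, 0, 0, 1)ᵀ
v_2 = (2, 1, 1, -2)ᵀ
v_3 = (0, 1, 0, 0)ᵀ

Let N = A − (1)·I. We want v_3 with N^3 v_3 = 0 but N^2 v_3 ≠ 0; then v_{j-1} := N · v_j for j = 3, …, 2.

Pick v_3 = (0, 1, 0, 0)ᵀ.
Then v_2 = N · v_3 = (2, 1, 1, -2)ᵀ.
Then v_1 = N · v_2 = (-1, 0, 0, 1)ᵀ.

Sanity check: (A − (1)·I) v_1 = (0, 0, 0, 0)ᵀ = 0. ✓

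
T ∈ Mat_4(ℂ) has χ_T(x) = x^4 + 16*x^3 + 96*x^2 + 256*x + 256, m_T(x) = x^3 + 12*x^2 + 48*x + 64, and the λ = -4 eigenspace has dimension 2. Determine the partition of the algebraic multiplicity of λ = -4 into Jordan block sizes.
Block sizes for λ = -4: [3, 1]

Step 1 — from the characteristic polynomial, algebraic multiplicity of λ = -4 is 4. From dim ker(T − (-4)·I) = 2, there are exactly 2 Jordan blocks for λ = -4.
Step 2 — from the minimal polynomial, the factor (x + 4)^3 tells us the largest block for λ = -4 has size 3.
Step 3 — with total size 4, 2 blocks, and largest block 3, the block sizes (in nonincreasing order) are [3, 1].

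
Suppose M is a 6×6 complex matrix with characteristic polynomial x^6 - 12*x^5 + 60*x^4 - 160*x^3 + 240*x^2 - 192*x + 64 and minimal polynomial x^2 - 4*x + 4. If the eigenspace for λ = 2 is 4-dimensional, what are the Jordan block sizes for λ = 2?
Block sizes for λ = 2: [2, 2, 1, 1]

Step 1 — from the characteristic polynomial, algebraic multiplicity of λ = 2 is 6. From dim ker(M − (2)·I) = 4, there are exactly 4 Jordan blocks for λ = 2.
Step 2 — from the minimal polynomial, the factor (x − 2)^2 tells us the largest block for λ = 2 has size 2.
Step 3 — with total size 6, 4 blocks, and largest block 2, the block sizes (in nonincreasing order) are [2, 2, 1, 1].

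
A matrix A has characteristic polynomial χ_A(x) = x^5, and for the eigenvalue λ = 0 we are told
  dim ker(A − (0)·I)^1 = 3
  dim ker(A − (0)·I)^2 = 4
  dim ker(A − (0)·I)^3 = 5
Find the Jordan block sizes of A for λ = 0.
Block sizes for λ = 0: [3, 1, 1]

From the dimensions of kernels of powers, the number of Jordan blocks of size at least j is d_j − d_{j−1} where d_j = dim ker(N^j) (with d_0 = 0). Computing the differences gives [3, 1, 1].
The number of blocks of size exactly k is (#blocks of size ≥ k) − (#blocks of size ≥ k + 1), so the partition is: 2 block(s) of size 1, 1 block(s) of size 3.
In nonincreasing order the block sizes are [3, 1, 1].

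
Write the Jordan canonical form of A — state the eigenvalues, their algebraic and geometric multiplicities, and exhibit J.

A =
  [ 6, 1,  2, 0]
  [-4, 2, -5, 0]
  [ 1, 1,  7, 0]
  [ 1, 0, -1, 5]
J_3(5) ⊕ J_1(5)

The characteristic polynomial is
  det(x·I − A) = x^4 - 20*x^3 + 150*x^2 - 500*x + 625 = (x - 5)^4

Eigenvalues and multiplicities (the geometric multiplicity of λ is n − rank(A − λI), which equals the number of Jordan blocks for λ):
  λ = 5: algebraic multiplicity = 4, geometric multiplicity = 2

Determining the block sizes for each eigenvalue:
  λ = 5: with am = 4 and gm = 2, the partition is not yet determined (e.g. several partitions of 4 into 2 parts exist). Let N = A − (5)·I. Computing rank(N^1) = 2, rank(N^2) = 1, rank(N^3) = 0; the number of blocks of size ≥ j is rank(N^{j−1}) − rank(N^j), giving [2, 1, 1]. So we have 1 block(s) of size 3, 1 block(s) of size 1 → block sizes [3, 1]

Assembling the blocks gives a Jordan form
J =
  [5, 1, 0, 0]
  [0, 5, 1, 0]
  [0, 0, 5, 0]
  [0, 0, 0, 5]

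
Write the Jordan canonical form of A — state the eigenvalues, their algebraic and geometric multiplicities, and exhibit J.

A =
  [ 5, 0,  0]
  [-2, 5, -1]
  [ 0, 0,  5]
J_2(5) ⊕ J_1(5)

The characteristic polynomial is
  det(x·I − A) = x^3 - 15*x^2 + 75*x - 125 = (x - 5)^3

Eigenvalues and multiplicities (the geometric multiplicity of λ is n − rank(A − λI), which equals the number of Jordan blocks for λ):
  λ = 5: algebraic multiplicity = 3, geometric multiplicity = 2

Determining the block sizes for each eigenvalue:
  λ = 5: 2 blocks summing to 3 forces exactly one block of size 2 and the rest size 1 → block sizes [2, 1]

Assembling the blocks gives a Jordan form
J =
  [5, 1, 0]
  [0, 5, 0]
  [0, 0, 5]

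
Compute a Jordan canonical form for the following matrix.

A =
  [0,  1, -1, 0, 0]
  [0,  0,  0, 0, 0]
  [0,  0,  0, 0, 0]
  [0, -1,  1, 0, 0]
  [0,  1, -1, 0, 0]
J_2(0) ⊕ J_1(0) ⊕ J_1(0) ⊕ J_1(0)

The characteristic polynomial is
  det(x·I − A) = x^5

Eigenvalues and multiplicities (the geometric multiplicity of λ is n − rank(A − λI), which equals the number of Jordan blocks for λ):
  λ = 0: algebraic multiplicity = 5, geometric multiplicity = 4

Determining the block sizes for each eigenvalue:
  λ = 0: 4 blocks summing to 5 forces exactly one block of size 2 and the rest size 1 → block sizes [2, 1, 1, 1]

Assembling the blocks gives a Jordan form
J =
  [0, 1, 0, 0, 0]
  [0, 0, 0, 0, 0]
  [0, 0, 0, 0, 0]
  [0, 0, 0, 0, 0]
  [0, 0, 0, 0, 0]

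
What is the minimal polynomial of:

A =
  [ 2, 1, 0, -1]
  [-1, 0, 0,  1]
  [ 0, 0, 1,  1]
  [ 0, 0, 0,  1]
x^2 - 2*x + 1

The characteristic polynomial is χ_A(x) = (x - 1)^4, so the eigenvalues are known. The minimal polynomial is
  m_A(x) = Π_λ (x − λ)^{k_λ}
where k_λ is the size of the *largest* Jordan block for λ (equivalently, the smallest k with (A − λI)^k v = 0 for every generalised eigenvector v of λ).

  λ = 1: largest Jordan block has size 2, contributing (x − 1)^2

So m_A(x) = (x - 1)^2 = x^2 - 2*x + 1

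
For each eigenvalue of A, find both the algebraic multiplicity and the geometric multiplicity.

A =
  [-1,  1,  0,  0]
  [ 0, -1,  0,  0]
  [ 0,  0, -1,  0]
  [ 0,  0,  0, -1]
λ = -1: alg = 4, geom = 3

Step 1 — factor the characteristic polynomial to read off the algebraic multiplicities:
  χ_A(x) = (x + 1)^4

Step 2 — compute geometric multiplicities via the rank-nullity identity g(λ) = n − rank(A − λI):
  rank(A − (-1)·I) = 1, so dim ker(A − (-1)·I) = n − 1 = 3

Summary:
  λ = -1: algebraic multiplicity = 4, geometric multiplicity = 3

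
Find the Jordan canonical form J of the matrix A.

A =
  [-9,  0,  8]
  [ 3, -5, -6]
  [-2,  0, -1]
J_2(-5) ⊕ J_1(-5)

The characteristic polynomial is
  det(x·I − A) = x^3 + 15*x^2 + 75*x + 125 = (x + 5)^3

Eigenvalues and multiplicities (the geometric multiplicity of λ is n − rank(A − λI), which equals the number of Jordan blocks for λ):
  λ = -5: algebraic multiplicity = 3, geometric multiplicity = 2

Determining the block sizes for each eigenvalue:
  λ = -5: 2 blocks summing to 3 forces exactly one block of size 2 and the rest size 1 → block sizes [2, 1]

Assembling the blocks gives a Jordan form
J =
  [-5,  1,  0]
  [ 0, -5,  0]
  [ 0,  0, -5]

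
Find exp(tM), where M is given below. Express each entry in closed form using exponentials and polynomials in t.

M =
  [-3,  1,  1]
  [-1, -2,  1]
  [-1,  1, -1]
e^{tM} =
  [-t^2*exp(-2*t)/2 - t*exp(-2*t) + exp(-2*t), t*exp(-2*t), t^2*exp(-2*t)/2 + t*exp(-2*t)]
  [-t*exp(-2*t), exp(-2*t), t*exp(-2*t)]
  [-t^2*exp(-2*t)/2 - t*exp(-2*t), t*exp(-2*t), t^2*exp(-2*t)/2 + t*exp(-2*t) + exp(-2*t)]

Strategy: write M = P · J · P⁻¹ where J is a Jordan canonical form, so e^{tM} = P · e^{tJ} · P⁻¹, and e^{tJ} can be computed block-by-block.

M has Jordan form
J =
  [-2,  1,  0]
  [ 0, -2,  1]
  [ 0,  0, -2]
(up to reordering of blocks).

Per-block formulas:
  For a 3×3 Jordan block J_3(-2): exp(t · J_3(-2)) = e^(-2t)·(I + t·N + (t^2/2)·N^2), where N is the 3×3 nilpotent shift.

After assembling e^{tJ} and conjugating by P, we get:

e^{tM} =
  [-t^2*exp(-2*t)/2 - t*exp(-2*t) + exp(-2*t), t*exp(-2*t), t^2*exp(-2*t)/2 + t*exp(-2*t)]
  [-t*exp(-2*t), exp(-2*t), t*exp(-2*t)]
  [-t^2*exp(-2*t)/2 - t*exp(-2*t), t*exp(-2*t), t^2*exp(-2*t)/2 + t*exp(-2*t) + exp(-2*t)]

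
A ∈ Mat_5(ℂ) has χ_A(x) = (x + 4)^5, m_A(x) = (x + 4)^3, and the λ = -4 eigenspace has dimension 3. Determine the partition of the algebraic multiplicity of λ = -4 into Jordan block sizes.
Block sizes for λ = -4: [3, 1, 1]

Step 1 — from the characteristic polynomial, algebraic multiplicity of λ = -4 is 5. From dim ker(A − (-4)·I) = 3, there are exactly 3 Jordan blocks for λ = -4.
Step 2 — from the minimal polynomial, the factor (x + 4)^3 tells us the largest block for λ = -4 has size 3.
Step 3 — with total size 5, 3 blocks, and largest block 3, the block sizes (in nonincreasing order) are [3, 1, 1].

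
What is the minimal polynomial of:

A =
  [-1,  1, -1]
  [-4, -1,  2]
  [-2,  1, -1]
x^3 + 3*x^2 + 3*x + 1

The characteristic polynomial is χ_A(x) = (x + 1)^3, so the eigenvalues are known. The minimal polynomial is
  m_A(x) = Π_λ (x − λ)^{k_λ}
where k_λ is the size of the *largest* Jordan block for λ (equivalently, the smallest k with (A − λI)^k v = 0 for every generalised eigenvector v of λ).

  λ = -1: largest Jordan block has size 3, contributing (x + 1)^3

So m_A(x) = (x + 1)^3 = x^3 + 3*x^2 + 3*x + 1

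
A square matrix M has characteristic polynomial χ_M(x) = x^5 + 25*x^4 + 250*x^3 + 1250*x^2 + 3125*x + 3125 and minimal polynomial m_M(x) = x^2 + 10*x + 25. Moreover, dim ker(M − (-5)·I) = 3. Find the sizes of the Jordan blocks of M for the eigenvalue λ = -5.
Block sizes for λ = -5: [2, 2, 1]

Step 1 — from the characteristic polynomial, algebraic multiplicity of λ = -5 is 5. From dim ker(M − (-5)·I) = 3, there are exactly 3 Jordan blocks for λ = -5.
Step 2 — from the minimal polynomial, the factor (x + 5)^2 tells us the largest block for λ = -5 has size 2.
Step 3 — with total size 5, 3 blocks, and largest block 2, the block sizes (in nonincreasing order) are [2, 2, 1].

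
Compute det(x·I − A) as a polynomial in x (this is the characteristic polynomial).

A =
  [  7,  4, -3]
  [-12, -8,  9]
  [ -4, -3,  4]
x^3 - 3*x^2 + 3*x - 1

Expanding det(x·I − A) (e.g. by cofactor expansion or by noting that A is similar to its Jordan form J, which has the same characteristic polynomial as A) gives
  χ_A(x) = x^3 - 3*x^2 + 3*x - 1
which factors as (x - 1)^3. The eigenvalues (with algebraic multiplicities) are λ = 1 with multiplicity 3.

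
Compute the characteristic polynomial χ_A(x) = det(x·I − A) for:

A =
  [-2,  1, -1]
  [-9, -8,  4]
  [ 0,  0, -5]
x^3 + 15*x^2 + 75*x + 125

Expanding det(x·I − A) (e.g. by cofactor expansion or by noting that A is similar to its Jordan form J, which has the same characteristic polynomial as A) gives
  χ_A(x) = x^3 + 15*x^2 + 75*x + 125
which factors as (x + 5)^3. The eigenvalues (with algebraic multiplicities) are λ = -5 with multiplicity 3.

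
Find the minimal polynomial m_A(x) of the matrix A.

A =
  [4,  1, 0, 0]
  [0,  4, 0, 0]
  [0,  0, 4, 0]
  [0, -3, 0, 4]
x^2 - 8*x + 16

The characteristic polynomial is χ_A(x) = (x - 4)^4, so the eigenvalues are known. The minimal polynomial is
  m_A(x) = Π_λ (x − λ)^{k_λ}
where k_λ is the size of the *largest* Jordan block for λ (equivalently, the smallest k with (A − λI)^k v = 0 for every generalised eigenvector v of λ).

  λ = 4: largest Jordan block has size 2, contributing (x − 4)^2

So m_A(x) = (x - 4)^2 = x^2 - 8*x + 16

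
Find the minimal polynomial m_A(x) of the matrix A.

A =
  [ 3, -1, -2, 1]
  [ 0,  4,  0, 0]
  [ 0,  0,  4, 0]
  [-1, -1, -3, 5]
x^3 - 12*x^2 + 48*x - 64

The characteristic polynomial is χ_A(x) = (x - 4)^4, so the eigenvalues are known. The minimal polynomial is
  m_A(x) = Π_λ (x − λ)^{k_λ}
where k_λ is the size of the *largest* Jordan block for λ (equivalently, the smallest k with (A − λI)^k v = 0 for every generalised eigenvector v of λ).

  λ = 4: largest Jordan block has size 3, contributing (x − 4)^3

So m_A(x) = (x - 4)^3 = x^3 - 12*x^2 + 48*x - 64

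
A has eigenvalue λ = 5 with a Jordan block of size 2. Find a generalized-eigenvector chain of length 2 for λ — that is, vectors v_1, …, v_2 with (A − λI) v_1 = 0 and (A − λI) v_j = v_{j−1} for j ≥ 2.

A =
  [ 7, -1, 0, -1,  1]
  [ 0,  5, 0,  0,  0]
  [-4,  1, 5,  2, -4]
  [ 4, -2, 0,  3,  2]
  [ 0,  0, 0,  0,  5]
A Jordan chain for λ = 5 of length 2:
v_1 = (2, 0, -4, 4, 0)ᵀ
v_2 = (1, 0, 0, 0, 0)ᵀ

Let N = A − (5)·I. We want v_2 with N^2 v_2 = 0 but N^1 v_2 ≠ 0; then v_{j-1} := N · v_j for j = 2, …, 2.

Pick v_2 = (1, 0, 0, 0, 0)ᵀ.
Then v_1 = N · v_2 = (2, 0, -4, 4, 0)ᵀ.

Sanity check: (A − (5)·I) v_1 = (0, 0, 0, 0, 0)ᵀ = 0. ✓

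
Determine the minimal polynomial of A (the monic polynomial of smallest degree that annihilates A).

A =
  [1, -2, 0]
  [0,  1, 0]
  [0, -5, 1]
x^2 - 2*x + 1

The characteristic polynomial is χ_A(x) = (x - 1)^3, so the eigenvalues are known. The minimal polynomial is
  m_A(x) = Π_λ (x − λ)^{k_λ}
where k_λ is the size of the *largest* Jordan block for λ (equivalently, the smallest k with (A − λI)^k v = 0 for every generalised eigenvector v of λ).

  λ = 1: largest Jordan block has size 2, contributing (x − 1)^2

So m_A(x) = (x - 1)^2 = x^2 - 2*x + 1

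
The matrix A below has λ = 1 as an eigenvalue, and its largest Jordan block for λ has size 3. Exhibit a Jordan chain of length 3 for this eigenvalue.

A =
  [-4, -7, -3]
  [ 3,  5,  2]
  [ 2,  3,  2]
A Jordan chain for λ = 1 of length 3:
v_1 = (-2, 1, 1)ᵀ
v_2 = (-5, 3, 2)ᵀ
v_3 = (1, 0, 0)ᵀ

Let N = A − (1)·I. We want v_3 with N^3 v_3 = 0 but N^2 v_3 ≠ 0; then v_{j-1} := N · v_j for j = 3, …, 2.

Pick v_3 = (1, 0, 0)ᵀ.
Then v_2 = N · v_3 = (-5, 3, 2)ᵀ.
Then v_1 = N · v_2 = (-2, 1, 1)ᵀ.

Sanity check: (A − (1)·I) v_1 = (0, 0, 0)ᵀ = 0. ✓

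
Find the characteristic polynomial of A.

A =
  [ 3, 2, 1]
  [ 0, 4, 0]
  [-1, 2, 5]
x^3 - 12*x^2 + 48*x - 64

Expanding det(x·I − A) (e.g. by cofactor expansion or by noting that A is similar to its Jordan form J, which has the same characteristic polynomial as A) gives
  χ_A(x) = x^3 - 12*x^2 + 48*x - 64
which factors as (x - 4)^3. The eigenvalues (with algebraic multiplicities) are λ = 4 with multiplicity 3.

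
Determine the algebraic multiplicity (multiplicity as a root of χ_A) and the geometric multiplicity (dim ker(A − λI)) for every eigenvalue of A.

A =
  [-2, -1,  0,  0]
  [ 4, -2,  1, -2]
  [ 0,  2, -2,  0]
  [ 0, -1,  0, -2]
λ = -2: alg = 4, geom = 2

Step 1 — factor the characteristic polynomial to read off the algebraic multiplicities:
  χ_A(x) = (x + 2)^4

Step 2 — compute geometric multiplicities via the rank-nullity identity g(λ) = n − rank(A − λI):
  rank(A − (-2)·I) = 2, so dim ker(A − (-2)·I) = n − 2 = 2

Summary:
  λ = -2: algebraic multiplicity = 4, geometric multiplicity = 2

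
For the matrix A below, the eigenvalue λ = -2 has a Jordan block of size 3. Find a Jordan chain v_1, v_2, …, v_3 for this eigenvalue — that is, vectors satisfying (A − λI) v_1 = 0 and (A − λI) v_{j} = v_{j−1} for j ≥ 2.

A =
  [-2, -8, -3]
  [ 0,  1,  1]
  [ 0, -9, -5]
A Jordan chain for λ = -2 of length 3:
v_1 = (3, 0, 0)ᵀ
v_2 = (-8, 3, -9)ᵀ
v_3 = (0, 1, 0)ᵀ

Let N = A − (-2)·I. We want v_3 with N^3 v_3 = 0 but N^2 v_3 ≠ 0; then v_{j-1} := N · v_j for j = 3, …, 2.

Pick v_3 = (0, 1, 0)ᵀ.
Then v_2 = N · v_3 = (-8, 3, -9)ᵀ.
Then v_1 = N · v_2 = (3, 0, 0)ᵀ.

Sanity check: (A − (-2)·I) v_1 = (0, 0, 0)ᵀ = 0. ✓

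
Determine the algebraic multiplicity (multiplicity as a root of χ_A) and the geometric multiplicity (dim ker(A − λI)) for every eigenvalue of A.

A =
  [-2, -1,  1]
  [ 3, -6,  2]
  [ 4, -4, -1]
λ = -3: alg = 3, geom = 1

Step 1 — factor the characteristic polynomial to read off the algebraic multiplicities:
  χ_A(x) = (x + 3)^3

Step 2 — compute geometric multiplicities via the rank-nullity identity g(λ) = n − rank(A − λI):
  rank(A − (-3)·I) = 2, so dim ker(A − (-3)·I) = n − 2 = 1

Summary:
  λ = -3: algebraic multiplicity = 3, geometric multiplicity = 1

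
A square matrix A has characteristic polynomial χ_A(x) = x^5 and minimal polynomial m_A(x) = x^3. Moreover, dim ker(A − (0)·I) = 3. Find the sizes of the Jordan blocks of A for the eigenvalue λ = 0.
Block sizes for λ = 0: [3, 1, 1]

Step 1 — from the characteristic polynomial, algebraic multiplicity of λ = 0 is 5. From dim ker(A − (0)·I) = 3, there are exactly 3 Jordan blocks for λ = 0.
Step 2 — from the minimal polynomial, the factor (x − 0)^3 tells us the largest block for λ = 0 has size 3.
Step 3 — with total size 5, 3 blocks, and largest block 3, the block sizes (in nonincreasing order) are [3, 1, 1].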